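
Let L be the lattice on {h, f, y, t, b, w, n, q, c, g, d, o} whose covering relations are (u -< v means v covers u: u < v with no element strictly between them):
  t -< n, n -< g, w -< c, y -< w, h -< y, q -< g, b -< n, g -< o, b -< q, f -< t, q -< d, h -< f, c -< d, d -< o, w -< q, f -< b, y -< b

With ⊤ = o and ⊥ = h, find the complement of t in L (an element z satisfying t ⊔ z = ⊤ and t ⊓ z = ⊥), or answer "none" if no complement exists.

Need z with t ∨ z = o and t ∧ z = h.
Checking each element gives: c.

c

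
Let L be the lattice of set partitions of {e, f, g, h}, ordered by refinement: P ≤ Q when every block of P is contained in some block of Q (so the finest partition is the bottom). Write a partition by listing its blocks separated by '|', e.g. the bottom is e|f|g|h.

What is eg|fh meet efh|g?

e|fh|g

The meet (common refinement) of eg|fh and efh|g intersects blocks pairwise, giving e|fh|g.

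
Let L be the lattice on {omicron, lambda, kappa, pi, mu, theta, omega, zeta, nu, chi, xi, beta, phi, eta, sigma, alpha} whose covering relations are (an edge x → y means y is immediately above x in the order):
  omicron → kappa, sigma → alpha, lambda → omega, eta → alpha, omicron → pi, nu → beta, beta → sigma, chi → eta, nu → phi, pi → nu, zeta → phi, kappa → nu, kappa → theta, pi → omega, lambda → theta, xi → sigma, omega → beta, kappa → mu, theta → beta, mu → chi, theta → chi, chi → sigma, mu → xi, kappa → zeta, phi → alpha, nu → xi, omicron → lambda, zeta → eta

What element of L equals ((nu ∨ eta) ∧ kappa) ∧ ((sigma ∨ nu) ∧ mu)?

nu ∨ eta = alpha
alpha ∧ kappa = kappa
sigma ∨ nu = sigma
sigma ∧ mu = mu
kappa ∧ mu = kappa

kappa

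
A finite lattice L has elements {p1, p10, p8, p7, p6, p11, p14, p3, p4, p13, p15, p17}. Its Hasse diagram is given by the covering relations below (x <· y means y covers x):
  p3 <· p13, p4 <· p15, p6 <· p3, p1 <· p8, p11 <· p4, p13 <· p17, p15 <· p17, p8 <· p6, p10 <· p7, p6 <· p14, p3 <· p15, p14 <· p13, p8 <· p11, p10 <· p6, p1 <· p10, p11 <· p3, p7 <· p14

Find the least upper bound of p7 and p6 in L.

p14

Common upper bounds of {p7, p6}: p13, p14, p17.
The least among these is p14.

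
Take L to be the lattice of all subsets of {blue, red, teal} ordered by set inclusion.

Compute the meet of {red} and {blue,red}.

Under ⊆, meet is intersection: {red} ∩ {blue,red} = {red}.

{red}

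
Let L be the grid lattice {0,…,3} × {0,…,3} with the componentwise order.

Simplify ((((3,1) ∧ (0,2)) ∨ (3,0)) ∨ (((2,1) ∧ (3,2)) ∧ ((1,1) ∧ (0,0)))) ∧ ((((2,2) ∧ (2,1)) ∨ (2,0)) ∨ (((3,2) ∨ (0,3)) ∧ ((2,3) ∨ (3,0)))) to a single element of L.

(3,1)

(3,1) ∧ (0,2) = (0,1)
(0,1) ∨ (3,0) = (3,1)
(2,1) ∧ (3,2) = (2,1)
(1,1) ∧ (0,0) = (0,0)
(2,1) ∧ (0,0) = (0,0)
(3,1) ∨ (0,0) = (3,1)
(2,2) ∧ (2,1) = (2,1)
(2,1) ∨ (2,0) = (2,1)
(3,2) ∨ (0,3) = (3,3)
(2,3) ∨ (3,0) = (3,3)
(3,3) ∧ (3,3) = (3,3)
(2,1) ∨ (3,3) = (3,3)
(3,1) ∧ (3,3) = (3,1)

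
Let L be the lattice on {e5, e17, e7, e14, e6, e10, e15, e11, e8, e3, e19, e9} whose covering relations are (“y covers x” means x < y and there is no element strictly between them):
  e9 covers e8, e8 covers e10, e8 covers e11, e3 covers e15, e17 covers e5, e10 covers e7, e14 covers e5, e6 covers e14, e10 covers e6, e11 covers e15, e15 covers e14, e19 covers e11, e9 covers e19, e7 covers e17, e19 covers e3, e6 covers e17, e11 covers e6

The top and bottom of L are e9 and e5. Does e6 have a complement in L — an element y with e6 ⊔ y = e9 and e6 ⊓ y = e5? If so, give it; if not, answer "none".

For every candidate y, either e6 ∨ y ≠ e9 or e6 ∧ y ≠ e5; no complement exists.

none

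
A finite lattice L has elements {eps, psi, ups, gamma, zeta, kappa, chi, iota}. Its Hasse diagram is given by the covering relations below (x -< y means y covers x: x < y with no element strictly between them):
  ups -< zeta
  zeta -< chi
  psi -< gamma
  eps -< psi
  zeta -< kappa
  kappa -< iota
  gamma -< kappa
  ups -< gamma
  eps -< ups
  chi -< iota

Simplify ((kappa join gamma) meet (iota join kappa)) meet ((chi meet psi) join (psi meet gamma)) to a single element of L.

psi

kappa ∨ gamma = kappa
iota ∨ kappa = iota
kappa ∧ iota = kappa
chi ∧ psi = eps
psi ∧ gamma = psi
eps ∨ psi = psi
kappa ∧ psi = psi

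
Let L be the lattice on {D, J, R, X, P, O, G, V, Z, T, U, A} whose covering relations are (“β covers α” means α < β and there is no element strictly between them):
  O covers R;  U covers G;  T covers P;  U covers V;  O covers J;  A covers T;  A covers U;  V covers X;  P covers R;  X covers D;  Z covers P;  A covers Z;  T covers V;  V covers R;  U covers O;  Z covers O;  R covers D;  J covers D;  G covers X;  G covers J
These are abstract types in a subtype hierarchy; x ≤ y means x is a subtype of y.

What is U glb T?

V

Common lower bounds of {U, T}: D, R, V, X.
The greatest among these is V.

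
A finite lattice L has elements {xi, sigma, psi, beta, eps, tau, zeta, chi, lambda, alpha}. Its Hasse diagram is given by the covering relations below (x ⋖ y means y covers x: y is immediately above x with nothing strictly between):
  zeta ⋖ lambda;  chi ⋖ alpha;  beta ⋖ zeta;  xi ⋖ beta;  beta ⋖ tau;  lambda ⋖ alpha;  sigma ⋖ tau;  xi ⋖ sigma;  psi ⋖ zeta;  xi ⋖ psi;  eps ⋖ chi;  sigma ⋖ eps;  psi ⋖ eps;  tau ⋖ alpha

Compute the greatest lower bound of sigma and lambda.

xi

Common lower bounds of {sigma, lambda}: xi.
The greatest among these is xi.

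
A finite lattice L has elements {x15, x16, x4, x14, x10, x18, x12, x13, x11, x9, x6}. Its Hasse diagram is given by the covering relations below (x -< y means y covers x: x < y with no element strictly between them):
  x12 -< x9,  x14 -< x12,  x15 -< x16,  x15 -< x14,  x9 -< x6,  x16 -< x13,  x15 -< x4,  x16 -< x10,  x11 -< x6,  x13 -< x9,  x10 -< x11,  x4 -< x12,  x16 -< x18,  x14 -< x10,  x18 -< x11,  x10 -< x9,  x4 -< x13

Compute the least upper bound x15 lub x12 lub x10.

x9

Common upper bounds of {x15, x12, x10}: x6, x9.
The least among these is x9.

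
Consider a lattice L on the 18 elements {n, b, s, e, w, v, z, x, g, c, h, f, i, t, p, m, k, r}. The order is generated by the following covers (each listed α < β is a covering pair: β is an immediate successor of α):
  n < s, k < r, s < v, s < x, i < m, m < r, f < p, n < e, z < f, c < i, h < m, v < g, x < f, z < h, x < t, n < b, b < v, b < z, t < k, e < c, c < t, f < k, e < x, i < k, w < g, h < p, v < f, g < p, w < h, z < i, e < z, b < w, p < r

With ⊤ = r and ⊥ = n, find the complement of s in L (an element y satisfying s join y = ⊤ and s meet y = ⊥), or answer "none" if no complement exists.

m

Need y with s ∨ y = r and s ∧ y = n.
Checking each element gives: m.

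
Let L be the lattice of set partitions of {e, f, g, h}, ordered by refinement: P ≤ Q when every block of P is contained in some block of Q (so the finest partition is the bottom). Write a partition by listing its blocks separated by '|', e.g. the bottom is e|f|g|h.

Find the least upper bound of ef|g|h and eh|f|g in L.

efh|g

The join of ef|g|h and eh|f|g merges any blocks that overlap across the partitions, giving efh|g.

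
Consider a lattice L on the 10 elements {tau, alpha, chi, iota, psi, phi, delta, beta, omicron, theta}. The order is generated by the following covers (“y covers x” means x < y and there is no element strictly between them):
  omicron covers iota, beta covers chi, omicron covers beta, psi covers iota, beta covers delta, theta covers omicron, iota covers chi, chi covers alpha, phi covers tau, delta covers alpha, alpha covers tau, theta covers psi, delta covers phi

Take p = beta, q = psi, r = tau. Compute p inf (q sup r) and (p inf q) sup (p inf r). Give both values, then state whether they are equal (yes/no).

chi; chi; yes

q sup r = psi, so p inf (q sup r) = beta inf psi = chi.
p inf q = chi and p inf r = tau, so (p inf q) sup (p inf r) = chi sup tau = chi.
Equal: yes.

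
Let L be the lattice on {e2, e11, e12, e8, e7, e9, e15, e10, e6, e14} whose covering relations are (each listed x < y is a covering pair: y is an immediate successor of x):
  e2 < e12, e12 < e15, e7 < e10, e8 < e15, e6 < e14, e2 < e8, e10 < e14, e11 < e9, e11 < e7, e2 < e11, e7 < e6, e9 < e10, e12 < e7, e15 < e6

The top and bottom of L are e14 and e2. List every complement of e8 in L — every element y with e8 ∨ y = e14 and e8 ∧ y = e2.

Need y with e8 ∨ y = e14 and e8 ∧ y = e2.
Checking each element gives: e10, e9.

e10, e9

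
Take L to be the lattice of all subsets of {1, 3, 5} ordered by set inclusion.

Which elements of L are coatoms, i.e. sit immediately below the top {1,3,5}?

The coatoms are exactly the elements covered by {1,3,5}: {1,3}, {1,5}, {3,5}.

{1,3}, {1,5}, {3,5}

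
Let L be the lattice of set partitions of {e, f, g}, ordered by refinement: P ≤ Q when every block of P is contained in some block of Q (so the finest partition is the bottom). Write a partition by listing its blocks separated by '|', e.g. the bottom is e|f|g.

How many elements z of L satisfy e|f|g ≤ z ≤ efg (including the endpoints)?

The interval [e|f|g, efg] = {efg, ef|g, eg|f, e|fg, e|f|g}, which has 5 elements.

5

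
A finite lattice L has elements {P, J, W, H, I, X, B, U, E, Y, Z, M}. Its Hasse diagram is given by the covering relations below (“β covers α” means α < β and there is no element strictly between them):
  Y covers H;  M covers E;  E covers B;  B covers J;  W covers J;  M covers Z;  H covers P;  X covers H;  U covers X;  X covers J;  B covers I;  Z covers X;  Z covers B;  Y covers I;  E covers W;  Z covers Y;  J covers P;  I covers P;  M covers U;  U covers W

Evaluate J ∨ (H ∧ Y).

H ∧ Y = H
J ∨ H = X

X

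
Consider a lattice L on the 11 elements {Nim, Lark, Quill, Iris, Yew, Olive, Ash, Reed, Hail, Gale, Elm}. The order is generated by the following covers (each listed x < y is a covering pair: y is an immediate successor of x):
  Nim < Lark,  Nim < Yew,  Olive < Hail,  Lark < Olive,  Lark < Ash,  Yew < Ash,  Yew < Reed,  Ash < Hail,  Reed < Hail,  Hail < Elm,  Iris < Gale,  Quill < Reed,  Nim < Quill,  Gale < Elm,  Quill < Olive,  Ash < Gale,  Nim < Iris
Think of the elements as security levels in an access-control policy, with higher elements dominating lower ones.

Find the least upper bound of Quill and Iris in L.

Common upper bounds of {Quill, Iris}: Elm.
The least among these is Elm.

Elm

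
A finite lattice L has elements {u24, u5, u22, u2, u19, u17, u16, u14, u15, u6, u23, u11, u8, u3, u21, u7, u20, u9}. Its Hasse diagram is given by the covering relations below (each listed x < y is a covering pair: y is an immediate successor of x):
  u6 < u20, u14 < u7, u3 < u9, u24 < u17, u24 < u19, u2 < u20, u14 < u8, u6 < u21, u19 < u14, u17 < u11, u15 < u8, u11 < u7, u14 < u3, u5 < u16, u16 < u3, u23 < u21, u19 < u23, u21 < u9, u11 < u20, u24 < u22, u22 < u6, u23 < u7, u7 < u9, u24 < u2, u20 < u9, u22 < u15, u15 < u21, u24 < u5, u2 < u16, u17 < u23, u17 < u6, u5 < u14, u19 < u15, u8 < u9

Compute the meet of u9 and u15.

u15

Common lower bounds of {u9, u15}: u15, u19, u22, u24.
The greatest among these is u15.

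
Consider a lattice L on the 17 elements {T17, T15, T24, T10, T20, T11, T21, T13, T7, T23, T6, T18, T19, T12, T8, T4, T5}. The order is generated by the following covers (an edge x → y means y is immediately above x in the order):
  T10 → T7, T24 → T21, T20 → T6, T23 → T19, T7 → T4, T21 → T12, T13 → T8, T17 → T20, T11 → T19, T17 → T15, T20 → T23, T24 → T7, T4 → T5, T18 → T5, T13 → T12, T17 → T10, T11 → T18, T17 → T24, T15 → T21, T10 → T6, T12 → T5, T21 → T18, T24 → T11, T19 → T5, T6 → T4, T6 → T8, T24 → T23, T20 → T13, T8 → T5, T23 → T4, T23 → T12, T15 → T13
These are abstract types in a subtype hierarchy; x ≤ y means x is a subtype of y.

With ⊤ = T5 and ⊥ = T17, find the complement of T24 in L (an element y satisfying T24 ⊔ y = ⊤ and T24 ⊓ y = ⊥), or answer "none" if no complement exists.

Need y with T24 ∨ y = T5 and T24 ∧ y = T17.
Checking each element gives: T8.

T8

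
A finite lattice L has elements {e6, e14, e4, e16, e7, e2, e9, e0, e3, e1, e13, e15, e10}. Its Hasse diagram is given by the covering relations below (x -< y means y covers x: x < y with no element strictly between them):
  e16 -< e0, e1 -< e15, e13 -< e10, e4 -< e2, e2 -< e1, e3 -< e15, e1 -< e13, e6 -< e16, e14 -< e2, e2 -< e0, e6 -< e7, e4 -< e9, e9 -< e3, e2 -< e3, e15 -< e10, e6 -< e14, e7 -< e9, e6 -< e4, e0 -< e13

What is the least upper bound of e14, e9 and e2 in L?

Common upper bounds of {e14, e9, e2}: e10, e15, e3.
The least among these is e3.

e3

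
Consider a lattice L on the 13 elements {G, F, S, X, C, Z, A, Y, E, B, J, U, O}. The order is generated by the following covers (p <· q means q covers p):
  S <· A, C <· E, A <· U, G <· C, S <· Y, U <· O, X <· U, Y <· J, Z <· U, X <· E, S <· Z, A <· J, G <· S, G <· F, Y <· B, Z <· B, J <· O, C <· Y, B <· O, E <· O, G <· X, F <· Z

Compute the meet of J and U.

Common lower bounds of {J, U}: A, G, S.
The greatest among these is A.

A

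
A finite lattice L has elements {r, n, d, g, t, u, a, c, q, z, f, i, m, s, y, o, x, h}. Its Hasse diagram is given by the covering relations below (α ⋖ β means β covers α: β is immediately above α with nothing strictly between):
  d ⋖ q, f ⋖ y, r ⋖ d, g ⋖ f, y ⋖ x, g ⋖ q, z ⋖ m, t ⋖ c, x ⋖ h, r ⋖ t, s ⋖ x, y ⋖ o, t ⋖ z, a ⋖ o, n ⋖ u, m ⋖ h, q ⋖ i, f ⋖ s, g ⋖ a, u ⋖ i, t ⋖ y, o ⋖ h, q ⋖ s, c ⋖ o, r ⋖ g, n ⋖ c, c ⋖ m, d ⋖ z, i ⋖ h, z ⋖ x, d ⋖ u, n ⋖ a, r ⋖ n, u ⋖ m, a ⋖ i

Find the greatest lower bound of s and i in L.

q

Common lower bounds of {s, i}: d, g, q, r.
The greatest among these is q.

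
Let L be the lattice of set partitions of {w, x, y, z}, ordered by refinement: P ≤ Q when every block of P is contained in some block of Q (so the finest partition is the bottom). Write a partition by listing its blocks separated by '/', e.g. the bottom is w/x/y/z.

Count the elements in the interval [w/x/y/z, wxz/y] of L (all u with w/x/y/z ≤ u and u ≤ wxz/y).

The interval [w/x/y/z, wxz/y] = {w/x/y/z, w/xz/y, wx/y/z, wxz/y, wz/x/y}, which has 5 elements.

5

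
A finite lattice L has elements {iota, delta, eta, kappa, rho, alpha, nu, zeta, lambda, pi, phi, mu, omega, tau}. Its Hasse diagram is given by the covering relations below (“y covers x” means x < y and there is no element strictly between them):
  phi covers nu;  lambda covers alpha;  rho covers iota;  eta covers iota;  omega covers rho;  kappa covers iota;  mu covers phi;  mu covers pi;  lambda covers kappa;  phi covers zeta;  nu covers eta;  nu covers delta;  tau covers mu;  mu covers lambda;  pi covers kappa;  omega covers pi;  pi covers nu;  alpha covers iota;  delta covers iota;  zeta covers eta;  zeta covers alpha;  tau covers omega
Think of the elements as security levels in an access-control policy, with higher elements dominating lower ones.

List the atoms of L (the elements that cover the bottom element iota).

alpha, delta, eta, kappa, rho

The atoms are exactly the elements that cover iota: alpha, delta, eta, kappa, rho.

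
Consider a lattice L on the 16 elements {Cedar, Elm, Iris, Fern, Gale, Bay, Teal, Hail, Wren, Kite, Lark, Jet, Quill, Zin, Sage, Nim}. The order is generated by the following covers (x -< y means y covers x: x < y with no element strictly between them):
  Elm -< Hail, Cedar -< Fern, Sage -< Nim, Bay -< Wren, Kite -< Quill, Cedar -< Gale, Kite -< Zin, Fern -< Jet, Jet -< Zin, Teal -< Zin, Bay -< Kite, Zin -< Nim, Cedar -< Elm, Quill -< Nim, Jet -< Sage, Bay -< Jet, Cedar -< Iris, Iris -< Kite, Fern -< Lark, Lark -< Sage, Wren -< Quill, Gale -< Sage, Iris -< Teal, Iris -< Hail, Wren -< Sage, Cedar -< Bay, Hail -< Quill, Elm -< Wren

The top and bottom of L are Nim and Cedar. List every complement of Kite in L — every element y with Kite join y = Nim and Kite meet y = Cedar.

Need y with Kite ∨ y = Nim and Kite ∧ y = Cedar.
Checking each element gives: Gale, Lark.

Gale, Lark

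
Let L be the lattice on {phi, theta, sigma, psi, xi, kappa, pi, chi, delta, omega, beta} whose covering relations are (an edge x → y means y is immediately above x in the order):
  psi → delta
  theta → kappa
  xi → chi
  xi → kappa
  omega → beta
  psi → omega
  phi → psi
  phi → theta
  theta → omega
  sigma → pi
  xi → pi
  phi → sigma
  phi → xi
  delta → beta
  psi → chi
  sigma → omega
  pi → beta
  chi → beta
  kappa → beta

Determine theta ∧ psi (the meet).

phi

Common lower bounds of {theta, psi}: phi.
The greatest among these is phi.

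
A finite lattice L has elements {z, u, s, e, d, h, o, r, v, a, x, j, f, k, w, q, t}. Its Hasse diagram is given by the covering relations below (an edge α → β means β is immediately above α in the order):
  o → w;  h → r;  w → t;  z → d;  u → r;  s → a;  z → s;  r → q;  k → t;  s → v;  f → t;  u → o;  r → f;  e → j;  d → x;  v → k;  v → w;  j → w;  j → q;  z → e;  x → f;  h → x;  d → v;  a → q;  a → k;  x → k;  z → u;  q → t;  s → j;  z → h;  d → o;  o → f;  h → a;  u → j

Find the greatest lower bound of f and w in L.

o

Common lower bounds of {f, w}: d, o, u, z.
The greatest among these is o.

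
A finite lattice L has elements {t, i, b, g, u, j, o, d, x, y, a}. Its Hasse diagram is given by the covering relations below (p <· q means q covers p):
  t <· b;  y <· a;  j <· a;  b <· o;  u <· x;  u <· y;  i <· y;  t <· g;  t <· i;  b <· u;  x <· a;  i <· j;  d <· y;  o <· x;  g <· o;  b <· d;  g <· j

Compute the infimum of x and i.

Common lower bounds of {x, i}: t.
The greatest among these is t.

t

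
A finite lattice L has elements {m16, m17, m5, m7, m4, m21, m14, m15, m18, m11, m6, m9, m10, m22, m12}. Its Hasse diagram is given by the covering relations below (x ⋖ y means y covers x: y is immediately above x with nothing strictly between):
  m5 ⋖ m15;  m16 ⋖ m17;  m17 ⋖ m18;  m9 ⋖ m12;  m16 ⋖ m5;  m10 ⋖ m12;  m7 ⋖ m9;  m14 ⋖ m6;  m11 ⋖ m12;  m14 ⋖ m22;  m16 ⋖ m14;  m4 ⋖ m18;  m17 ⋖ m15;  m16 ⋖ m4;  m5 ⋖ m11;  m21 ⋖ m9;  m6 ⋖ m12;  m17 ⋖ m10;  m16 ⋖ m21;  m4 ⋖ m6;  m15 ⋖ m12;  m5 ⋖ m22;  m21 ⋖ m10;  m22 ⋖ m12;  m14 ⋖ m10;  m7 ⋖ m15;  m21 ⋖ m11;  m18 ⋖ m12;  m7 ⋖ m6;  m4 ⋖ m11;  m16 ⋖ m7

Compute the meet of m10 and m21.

m21

Common lower bounds of {m10, m21}: m16, m21.
The greatest among these is m21.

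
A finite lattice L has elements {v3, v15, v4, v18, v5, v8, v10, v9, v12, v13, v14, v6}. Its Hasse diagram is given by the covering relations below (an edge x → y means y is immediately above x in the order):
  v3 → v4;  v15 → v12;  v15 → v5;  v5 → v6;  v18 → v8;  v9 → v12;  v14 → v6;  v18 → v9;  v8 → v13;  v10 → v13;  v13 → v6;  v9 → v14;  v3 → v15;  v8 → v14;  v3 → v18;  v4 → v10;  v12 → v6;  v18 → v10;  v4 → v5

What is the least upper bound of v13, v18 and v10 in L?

Common upper bounds of {v13, v18, v10}: v13, v6.
The least among these is v13.

v13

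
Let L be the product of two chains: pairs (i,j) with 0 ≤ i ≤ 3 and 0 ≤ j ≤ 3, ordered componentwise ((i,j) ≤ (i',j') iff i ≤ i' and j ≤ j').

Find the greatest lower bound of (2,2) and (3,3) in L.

Common lower bounds of {(2,2), (3,3)}: (0,0), (0,1), (0,2), (1,0), (1,1), (1,2), (2,0), (2,1), (2,2).
The greatest among these is (2,2).

(2,2)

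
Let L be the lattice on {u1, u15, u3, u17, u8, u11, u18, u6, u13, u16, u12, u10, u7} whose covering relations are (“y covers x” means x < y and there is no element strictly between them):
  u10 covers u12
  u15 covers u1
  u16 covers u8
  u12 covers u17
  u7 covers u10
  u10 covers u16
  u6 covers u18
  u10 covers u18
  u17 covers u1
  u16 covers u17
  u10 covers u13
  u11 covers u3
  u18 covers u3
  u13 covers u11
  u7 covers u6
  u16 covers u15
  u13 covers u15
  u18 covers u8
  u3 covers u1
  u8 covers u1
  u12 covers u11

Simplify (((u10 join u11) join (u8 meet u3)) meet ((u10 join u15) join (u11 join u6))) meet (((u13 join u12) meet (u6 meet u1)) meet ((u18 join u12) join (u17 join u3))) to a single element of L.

u1

u10 ∨ u11 = u10
u8 ∧ u3 = u1
u10 ∨ u1 = u10
u10 ∨ u15 = u10
u11 ∨ u6 = u7
u10 ∨ u7 = u7
u10 ∧ u7 = u10
u13 ∨ u12 = u10
u6 ∧ u1 = u1
u10 ∧ u1 = u1
u18 ∨ u12 = u10
u17 ∨ u3 = u12
u10 ∨ u12 = u10
u1 ∧ u10 = u1
u10 ∧ u1 = u1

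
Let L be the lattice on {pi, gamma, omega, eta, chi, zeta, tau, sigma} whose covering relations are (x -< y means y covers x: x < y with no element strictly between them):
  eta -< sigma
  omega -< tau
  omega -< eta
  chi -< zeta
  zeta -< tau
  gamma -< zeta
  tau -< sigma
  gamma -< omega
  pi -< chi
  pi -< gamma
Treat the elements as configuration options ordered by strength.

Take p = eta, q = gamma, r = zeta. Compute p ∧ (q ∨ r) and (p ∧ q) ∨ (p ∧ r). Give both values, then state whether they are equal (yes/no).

q ∨ r = zeta, so p ∧ (q ∨ r) = eta ∧ zeta = gamma.
p ∧ q = gamma and p ∧ r = gamma, so (p ∧ q) ∨ (p ∧ r) = gamma ∨ gamma = gamma.
Equal: yes.

gamma; gamma; yes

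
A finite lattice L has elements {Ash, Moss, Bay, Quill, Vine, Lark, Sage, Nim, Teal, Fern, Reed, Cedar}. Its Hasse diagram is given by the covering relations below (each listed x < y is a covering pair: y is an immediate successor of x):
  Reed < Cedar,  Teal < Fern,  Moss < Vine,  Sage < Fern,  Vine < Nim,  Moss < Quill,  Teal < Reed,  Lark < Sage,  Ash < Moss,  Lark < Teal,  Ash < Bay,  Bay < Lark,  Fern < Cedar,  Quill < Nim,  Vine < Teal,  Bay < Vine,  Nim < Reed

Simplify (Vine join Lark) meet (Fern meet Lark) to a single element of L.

Vine ∨ Lark = Teal
Fern ∧ Lark = Lark
Teal ∧ Lark = Lark

Lark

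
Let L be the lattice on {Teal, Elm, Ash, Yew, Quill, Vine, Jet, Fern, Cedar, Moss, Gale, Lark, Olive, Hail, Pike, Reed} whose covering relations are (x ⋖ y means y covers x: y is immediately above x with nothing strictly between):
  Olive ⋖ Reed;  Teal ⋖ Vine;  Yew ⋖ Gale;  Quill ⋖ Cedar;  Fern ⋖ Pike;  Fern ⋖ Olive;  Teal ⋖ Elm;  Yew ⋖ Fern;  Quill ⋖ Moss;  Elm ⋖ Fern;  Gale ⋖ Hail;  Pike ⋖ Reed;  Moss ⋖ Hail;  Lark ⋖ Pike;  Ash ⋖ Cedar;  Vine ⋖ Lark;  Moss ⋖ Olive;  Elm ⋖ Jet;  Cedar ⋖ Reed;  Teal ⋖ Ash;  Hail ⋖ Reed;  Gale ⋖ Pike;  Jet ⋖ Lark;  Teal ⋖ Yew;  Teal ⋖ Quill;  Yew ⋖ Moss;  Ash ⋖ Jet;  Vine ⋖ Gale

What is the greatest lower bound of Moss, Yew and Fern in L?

Yew

Common lower bounds of {Moss, Yew, Fern}: Teal, Yew.
The greatest among these is Yew.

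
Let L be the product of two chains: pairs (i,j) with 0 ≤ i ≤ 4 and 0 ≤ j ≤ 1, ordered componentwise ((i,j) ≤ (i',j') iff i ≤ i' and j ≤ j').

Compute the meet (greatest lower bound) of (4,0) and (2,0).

In a product of chains, the meet is componentwise min, giving (2,0).

(2,0)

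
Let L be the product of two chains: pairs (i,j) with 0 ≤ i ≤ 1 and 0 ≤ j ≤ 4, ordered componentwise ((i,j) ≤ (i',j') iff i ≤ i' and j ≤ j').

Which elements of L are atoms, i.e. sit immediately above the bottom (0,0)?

(0,1), (1,0)

The atoms are exactly the elements that cover (0,0): (0,1), (1,0).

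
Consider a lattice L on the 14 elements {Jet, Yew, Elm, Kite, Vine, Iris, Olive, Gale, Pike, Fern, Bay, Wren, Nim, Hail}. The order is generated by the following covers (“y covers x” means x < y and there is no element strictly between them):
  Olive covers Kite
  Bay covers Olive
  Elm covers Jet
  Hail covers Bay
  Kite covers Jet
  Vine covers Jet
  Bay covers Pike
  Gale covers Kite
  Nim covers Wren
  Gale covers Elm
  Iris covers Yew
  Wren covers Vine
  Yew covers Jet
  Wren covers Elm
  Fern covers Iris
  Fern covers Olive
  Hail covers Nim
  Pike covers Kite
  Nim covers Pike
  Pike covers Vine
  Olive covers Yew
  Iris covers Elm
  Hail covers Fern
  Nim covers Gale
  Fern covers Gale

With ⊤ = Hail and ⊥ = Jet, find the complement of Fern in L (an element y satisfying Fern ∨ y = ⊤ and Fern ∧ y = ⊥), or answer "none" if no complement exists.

Need y with Fern ∨ y = Hail and Fern ∧ y = Jet.
Checking each element gives: Vine.

Vine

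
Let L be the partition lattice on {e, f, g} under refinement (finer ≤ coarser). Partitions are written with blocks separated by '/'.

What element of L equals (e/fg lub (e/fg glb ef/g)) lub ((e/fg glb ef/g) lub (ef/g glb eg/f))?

e/fg ∧ ef/g = e/f/g
e/fg ∨ e/f/g = e/fg
e/fg ∧ ef/g = e/f/g
ef/g ∧ eg/f = e/f/g
e/f/g ∨ e/f/g = e/f/g
e/fg ∨ e/f/g = e/fg

e/fg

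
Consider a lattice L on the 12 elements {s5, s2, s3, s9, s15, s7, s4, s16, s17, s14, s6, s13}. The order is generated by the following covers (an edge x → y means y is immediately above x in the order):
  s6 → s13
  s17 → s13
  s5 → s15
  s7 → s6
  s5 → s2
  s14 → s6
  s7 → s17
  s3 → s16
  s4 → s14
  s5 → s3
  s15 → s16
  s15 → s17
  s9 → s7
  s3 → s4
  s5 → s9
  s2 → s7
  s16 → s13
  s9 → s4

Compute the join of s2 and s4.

Common upper bounds of {s2, s4}: s13, s6.
The least among these is s6.

s6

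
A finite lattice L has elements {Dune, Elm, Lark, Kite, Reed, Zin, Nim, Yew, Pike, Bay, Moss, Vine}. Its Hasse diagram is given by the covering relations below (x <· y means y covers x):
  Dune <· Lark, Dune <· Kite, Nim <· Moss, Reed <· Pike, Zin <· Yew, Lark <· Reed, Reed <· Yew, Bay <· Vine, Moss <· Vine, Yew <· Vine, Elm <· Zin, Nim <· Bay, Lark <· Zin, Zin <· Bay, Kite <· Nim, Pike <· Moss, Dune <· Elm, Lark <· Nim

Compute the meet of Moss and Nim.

Nim

Common lower bounds of {Moss, Nim}: Dune, Kite, Lark, Nim.
The greatest among these is Nim.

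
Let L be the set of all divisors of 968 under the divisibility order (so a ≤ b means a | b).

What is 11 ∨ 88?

In the divisibility order, the join is the least common multiple: lcm(11, 88) = 88.

88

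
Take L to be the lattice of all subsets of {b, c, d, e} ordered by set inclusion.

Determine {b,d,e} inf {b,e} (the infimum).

{b,e}

Common lower bounds of {{b,d,e}, {b,e}}: {b,e}, {b}, {e}, ∅.
The greatest among these is {b,e}.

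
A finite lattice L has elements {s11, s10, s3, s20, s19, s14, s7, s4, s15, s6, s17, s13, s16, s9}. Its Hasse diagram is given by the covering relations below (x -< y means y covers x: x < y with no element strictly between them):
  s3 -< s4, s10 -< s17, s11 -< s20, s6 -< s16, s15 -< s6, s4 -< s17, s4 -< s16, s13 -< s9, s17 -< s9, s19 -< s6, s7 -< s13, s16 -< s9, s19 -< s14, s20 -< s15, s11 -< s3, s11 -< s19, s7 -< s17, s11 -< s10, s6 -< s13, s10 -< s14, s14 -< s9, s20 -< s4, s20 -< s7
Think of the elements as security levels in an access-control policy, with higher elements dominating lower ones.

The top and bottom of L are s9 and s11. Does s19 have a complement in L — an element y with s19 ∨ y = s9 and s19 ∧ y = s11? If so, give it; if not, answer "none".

s17

Need y with s19 ∨ y = s9 and s19 ∧ y = s11.
Checking each element gives: s17.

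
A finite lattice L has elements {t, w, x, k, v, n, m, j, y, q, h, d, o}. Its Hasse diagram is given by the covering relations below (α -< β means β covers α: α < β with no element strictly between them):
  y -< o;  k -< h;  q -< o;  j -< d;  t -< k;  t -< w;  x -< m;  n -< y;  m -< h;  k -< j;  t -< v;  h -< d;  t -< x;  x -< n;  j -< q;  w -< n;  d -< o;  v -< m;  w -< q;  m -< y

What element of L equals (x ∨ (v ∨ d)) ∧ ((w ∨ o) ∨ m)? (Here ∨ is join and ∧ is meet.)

d

v ∨ d = d
x ∨ d = d
w ∨ o = o
o ∨ m = o
d ∧ o = d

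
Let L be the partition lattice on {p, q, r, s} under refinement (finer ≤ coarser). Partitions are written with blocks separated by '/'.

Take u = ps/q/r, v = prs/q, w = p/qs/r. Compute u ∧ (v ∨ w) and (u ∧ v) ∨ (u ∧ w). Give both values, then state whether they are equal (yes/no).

v ∨ w = pqrs, so u ∧ (v ∨ w) = ps/q/r ∧ pqrs = ps/q/r.
u ∧ v = ps/q/r and u ∧ w = p/q/r/s, so (u ∧ v) ∨ (u ∧ w) = ps/q/r ∨ p/q/r/s = ps/q/r.
Equal: yes.

ps/q/r; ps/q/r; yes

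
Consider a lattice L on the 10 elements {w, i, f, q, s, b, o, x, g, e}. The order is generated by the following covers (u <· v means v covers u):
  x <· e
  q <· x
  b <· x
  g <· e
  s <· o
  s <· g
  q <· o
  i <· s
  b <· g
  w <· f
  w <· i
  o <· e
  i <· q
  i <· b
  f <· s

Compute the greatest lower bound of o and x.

q

Common lower bounds of {o, x}: i, q, w.
The greatest among these is q.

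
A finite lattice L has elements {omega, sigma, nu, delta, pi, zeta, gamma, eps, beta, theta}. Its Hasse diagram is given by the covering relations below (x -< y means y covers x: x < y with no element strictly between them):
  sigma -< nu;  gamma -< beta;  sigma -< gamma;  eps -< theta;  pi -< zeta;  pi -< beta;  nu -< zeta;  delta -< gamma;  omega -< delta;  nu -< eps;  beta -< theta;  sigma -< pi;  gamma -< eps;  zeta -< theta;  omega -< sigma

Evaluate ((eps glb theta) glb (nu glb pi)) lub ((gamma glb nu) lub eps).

eps ∧ theta = eps
nu ∧ pi = sigma
eps ∧ sigma = sigma
gamma ∧ nu = sigma
sigma ∨ eps = eps
sigma ∨ eps = eps

eps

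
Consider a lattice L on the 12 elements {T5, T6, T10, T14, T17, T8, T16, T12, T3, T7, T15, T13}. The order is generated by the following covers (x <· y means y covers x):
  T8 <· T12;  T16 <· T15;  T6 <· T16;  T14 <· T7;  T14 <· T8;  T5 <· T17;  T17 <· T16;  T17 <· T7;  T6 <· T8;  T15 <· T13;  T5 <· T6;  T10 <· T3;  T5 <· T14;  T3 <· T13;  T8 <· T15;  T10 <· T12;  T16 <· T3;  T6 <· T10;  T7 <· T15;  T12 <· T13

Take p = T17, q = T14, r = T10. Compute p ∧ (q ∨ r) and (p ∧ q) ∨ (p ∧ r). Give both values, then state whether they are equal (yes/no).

q ∨ r = T12, so p ∧ (q ∨ r) = T17 ∧ T12 = T5.
p ∧ q = T5 and p ∧ r = T5, so (p ∧ q) ∨ (p ∧ r) = T5 ∨ T5 = T5.
Equal: yes.

T5; T5; yes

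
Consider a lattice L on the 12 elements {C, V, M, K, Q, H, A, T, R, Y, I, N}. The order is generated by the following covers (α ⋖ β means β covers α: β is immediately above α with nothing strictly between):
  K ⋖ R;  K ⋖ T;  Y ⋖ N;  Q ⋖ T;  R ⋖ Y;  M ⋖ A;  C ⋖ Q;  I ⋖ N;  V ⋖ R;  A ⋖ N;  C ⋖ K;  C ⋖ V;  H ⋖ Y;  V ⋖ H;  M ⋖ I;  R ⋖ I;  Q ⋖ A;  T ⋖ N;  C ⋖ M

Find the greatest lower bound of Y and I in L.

Common lower bounds of {Y, I}: C, K, R, V.
The greatest among these is R.

R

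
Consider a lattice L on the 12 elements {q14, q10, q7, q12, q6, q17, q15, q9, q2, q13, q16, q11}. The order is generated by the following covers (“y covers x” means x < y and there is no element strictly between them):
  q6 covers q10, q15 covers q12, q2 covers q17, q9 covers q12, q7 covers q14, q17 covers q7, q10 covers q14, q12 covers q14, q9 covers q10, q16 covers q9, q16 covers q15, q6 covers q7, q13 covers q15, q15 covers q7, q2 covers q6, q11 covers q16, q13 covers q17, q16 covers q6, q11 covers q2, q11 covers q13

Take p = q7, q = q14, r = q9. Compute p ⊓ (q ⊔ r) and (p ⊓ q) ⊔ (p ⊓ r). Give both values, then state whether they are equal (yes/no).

q14; q14; yes

q ⊔ r = q9, so p ⊓ (q ⊔ r) = q7 ⊓ q9 = q14.
p ⊓ q = q14 and p ⊓ r = q14, so (p ⊓ q) ⊔ (p ⊓ r) = q14 ⊔ q14 = q14.
Equal: yes.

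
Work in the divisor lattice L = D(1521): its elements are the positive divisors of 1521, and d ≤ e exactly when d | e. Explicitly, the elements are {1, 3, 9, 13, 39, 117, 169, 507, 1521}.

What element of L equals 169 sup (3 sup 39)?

507

3 ∨ 39 = 39
169 ∨ 39 = 507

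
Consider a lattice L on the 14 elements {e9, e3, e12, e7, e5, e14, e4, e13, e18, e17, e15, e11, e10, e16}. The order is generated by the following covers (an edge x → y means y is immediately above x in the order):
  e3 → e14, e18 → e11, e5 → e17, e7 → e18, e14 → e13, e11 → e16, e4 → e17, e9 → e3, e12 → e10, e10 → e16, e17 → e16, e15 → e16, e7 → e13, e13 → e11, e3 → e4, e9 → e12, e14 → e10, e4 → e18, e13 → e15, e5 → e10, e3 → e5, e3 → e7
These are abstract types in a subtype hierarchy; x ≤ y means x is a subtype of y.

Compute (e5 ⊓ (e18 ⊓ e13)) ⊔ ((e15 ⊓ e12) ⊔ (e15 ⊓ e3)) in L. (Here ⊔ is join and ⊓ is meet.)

e18 ∧ e13 = e7
e5 ∧ e7 = e3
e15 ∧ e12 = e9
e15 ∧ e3 = e3
e9 ∨ e3 = e3
e3 ∨ e3 = e3

e3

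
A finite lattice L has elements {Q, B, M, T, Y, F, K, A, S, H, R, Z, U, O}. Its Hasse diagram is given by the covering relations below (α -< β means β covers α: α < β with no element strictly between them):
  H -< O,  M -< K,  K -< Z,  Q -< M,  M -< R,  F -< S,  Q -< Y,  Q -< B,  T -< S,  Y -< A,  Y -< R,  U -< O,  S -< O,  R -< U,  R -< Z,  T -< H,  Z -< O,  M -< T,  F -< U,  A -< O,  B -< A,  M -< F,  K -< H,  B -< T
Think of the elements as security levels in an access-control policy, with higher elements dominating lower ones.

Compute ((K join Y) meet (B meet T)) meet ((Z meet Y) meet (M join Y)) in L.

Q

K ∨ Y = Z
B ∧ T = B
Z ∧ B = Q
Z ∧ Y = Y
M ∨ Y = R
Y ∧ R = Y
Q ∧ Y = Q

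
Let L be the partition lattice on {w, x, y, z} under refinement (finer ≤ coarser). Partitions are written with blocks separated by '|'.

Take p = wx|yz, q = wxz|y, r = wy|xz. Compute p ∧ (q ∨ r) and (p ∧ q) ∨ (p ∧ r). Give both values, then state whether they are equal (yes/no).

q ∨ r = wxyz, so p ∧ (q ∨ r) = wx|yz ∧ wxyz = wx|yz.
p ∧ q = wx|y|z and p ∧ r = w|x|y|z, so (p ∧ q) ∨ (p ∧ r) = wx|y|z ∨ w|x|y|z = wx|y|z.
Equal: no.

wx|yz; wx|y|z; no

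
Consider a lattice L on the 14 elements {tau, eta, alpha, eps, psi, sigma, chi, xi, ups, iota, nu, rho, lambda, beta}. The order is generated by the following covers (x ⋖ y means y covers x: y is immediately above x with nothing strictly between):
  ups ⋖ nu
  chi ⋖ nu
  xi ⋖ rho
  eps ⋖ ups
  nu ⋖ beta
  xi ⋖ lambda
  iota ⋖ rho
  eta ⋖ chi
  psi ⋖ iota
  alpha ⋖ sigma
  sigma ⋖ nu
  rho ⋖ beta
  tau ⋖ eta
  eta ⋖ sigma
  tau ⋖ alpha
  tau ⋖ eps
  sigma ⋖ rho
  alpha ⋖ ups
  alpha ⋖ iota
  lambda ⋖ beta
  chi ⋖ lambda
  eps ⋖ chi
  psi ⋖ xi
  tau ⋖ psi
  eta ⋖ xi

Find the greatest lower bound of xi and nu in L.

Common lower bounds of {xi, nu}: eta, tau.
The greatest among these is eta.

eta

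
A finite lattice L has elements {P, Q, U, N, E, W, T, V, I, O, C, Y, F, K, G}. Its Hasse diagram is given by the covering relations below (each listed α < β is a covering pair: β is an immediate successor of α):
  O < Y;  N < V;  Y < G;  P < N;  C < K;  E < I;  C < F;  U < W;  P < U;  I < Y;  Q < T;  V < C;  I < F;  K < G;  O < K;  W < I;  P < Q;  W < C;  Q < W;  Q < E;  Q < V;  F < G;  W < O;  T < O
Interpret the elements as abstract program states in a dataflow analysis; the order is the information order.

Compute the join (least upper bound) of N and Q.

V

Common upper bounds of {N, Q}: C, F, G, K, V.
The least among these is V.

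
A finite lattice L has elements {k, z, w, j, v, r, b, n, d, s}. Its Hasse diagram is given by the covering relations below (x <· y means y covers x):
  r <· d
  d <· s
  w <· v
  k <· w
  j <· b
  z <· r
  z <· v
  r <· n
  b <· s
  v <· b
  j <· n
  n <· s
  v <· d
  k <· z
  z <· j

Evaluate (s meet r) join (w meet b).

d

s ∧ r = r
w ∧ b = w
r ∨ w = d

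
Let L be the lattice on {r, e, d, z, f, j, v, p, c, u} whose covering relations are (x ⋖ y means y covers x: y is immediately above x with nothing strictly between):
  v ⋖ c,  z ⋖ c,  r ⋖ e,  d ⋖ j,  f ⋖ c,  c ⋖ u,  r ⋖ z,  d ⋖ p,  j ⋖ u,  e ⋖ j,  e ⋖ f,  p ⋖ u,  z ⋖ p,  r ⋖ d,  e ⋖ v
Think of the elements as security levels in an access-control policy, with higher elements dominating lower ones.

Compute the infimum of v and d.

Common lower bounds of {v, d}: r.
The greatest among these is r.

r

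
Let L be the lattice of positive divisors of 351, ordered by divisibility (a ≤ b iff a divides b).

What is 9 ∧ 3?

In the divisibility order, the meet is the greatest common divisor: gcd(9, 3) = 3.

3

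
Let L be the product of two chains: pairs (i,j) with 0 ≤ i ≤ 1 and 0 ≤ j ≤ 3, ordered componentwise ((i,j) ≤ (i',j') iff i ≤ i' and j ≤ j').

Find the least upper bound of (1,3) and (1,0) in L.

In a product of chains, the join is componentwise max, giving (1,3).

(1,3)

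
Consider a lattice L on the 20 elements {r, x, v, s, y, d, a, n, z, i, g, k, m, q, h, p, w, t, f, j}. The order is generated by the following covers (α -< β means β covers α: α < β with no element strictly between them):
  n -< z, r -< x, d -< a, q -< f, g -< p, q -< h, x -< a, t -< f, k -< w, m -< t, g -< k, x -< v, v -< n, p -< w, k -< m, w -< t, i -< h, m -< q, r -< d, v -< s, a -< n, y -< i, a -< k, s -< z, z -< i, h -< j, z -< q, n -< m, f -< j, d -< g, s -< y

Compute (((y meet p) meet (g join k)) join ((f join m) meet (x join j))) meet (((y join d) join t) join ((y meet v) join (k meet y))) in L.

y ∧ p = r
g ∨ k = k
r ∧ k = r
f ∨ m = f
x ∨ j = j
f ∧ j = f
r ∨ f = f
y ∨ d = i
i ∨ t = j
y ∧ v = v
k ∧ y = x
v ∨ x = v
j ∨ v = j
f ∧ j = f

f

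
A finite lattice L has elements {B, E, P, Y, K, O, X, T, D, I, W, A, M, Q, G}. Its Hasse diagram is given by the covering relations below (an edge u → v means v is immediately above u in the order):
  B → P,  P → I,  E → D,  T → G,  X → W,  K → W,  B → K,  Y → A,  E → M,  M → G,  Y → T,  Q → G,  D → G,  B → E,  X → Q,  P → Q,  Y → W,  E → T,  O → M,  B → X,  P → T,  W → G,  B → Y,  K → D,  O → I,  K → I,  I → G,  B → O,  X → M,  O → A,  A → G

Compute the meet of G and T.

T

Common lower bounds of {G, T}: B, E, P, T, Y.
The greatest among these is T.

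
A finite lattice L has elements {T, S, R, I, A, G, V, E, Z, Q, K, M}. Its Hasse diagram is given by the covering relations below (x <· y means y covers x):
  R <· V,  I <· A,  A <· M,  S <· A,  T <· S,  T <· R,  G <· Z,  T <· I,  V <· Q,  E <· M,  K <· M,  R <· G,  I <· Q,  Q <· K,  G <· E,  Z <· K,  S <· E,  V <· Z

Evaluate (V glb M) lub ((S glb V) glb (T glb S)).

V

V ∧ M = V
S ∧ V = T
T ∧ S = T
T ∧ T = T
V ∨ T = V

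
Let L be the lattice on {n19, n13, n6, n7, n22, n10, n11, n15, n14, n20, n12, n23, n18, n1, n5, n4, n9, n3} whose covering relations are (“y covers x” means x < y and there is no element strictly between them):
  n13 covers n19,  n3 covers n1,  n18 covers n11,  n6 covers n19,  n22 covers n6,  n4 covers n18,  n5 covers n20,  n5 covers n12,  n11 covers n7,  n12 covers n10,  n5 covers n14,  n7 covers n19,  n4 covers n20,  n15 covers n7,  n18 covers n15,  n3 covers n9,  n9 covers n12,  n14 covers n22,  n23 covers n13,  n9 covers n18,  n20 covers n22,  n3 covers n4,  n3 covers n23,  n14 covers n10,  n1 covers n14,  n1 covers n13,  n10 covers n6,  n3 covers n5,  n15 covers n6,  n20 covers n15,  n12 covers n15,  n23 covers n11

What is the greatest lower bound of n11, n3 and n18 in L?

Common lower bounds of {n11, n3, n18}: n11, n19, n7.
The greatest among these is n11.

n11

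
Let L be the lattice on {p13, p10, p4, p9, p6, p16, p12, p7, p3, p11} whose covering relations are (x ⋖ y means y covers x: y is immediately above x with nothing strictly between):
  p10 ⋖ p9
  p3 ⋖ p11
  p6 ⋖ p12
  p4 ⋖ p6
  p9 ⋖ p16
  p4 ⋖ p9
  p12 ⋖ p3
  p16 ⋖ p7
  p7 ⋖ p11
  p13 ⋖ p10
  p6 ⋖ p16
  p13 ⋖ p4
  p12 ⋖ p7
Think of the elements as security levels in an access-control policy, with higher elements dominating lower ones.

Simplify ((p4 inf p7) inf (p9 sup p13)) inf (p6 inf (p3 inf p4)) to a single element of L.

p4 ∧ p7 = p4
p9 ∨ p13 = p9
p4 ∧ p9 = p4
p3 ∧ p4 = p4
p6 ∧ p4 = p4
p4 ∧ p4 = p4

p4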